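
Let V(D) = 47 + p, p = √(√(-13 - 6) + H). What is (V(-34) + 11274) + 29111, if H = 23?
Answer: 40432 + √(23 + I*√19) ≈ 40437.0 + 0.45244*I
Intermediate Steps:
p = √(23 + I*√19) (p = √(√(-13 - 6) + 23) = √(√(-19) + 23) = √(I*√19 + 23) = √(23 + I*√19) ≈ 4.8171 + 0.45244*I)
V(D) = 47 + √(23 + I*√19)
(V(-34) + 11274) + 29111 = ((47 + √(23 + I*√19)) + 11274) + 29111 = (11321 + √(23 + I*√19)) + 29111 = 40432 + √(23 + I*√19)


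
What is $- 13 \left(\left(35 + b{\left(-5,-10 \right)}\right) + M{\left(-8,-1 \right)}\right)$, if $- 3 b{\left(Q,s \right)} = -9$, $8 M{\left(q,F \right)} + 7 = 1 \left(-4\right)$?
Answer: $- \frac{3809}{8} \approx -476.13$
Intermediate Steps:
$M{\left(q,F \right)} = - \frac{11}{8}$ ($M{\left(q,F \right)} = - \frac{7}{8} + \frac{1 \left(-4\right)}{8} = - \frac{7}{8} + \frac{1}{8} \left(-4\right) = - \frac{7}{8} - \frac{1}{2} = - \frac{11}{8}$)
$b{\left(Q,s \right)} = 3$ ($b{\left(Q,s \right)} = \left(- \frac{1}{3}\right) \left(-9\right) = 3$)
$- 13 \left(\left(35 + b{\left(-5,-10 \right)}\right) + M{\left(-8,-1 \right)}\right) = - 13 \left(\left(35 + 3\right) - \frac{11}{8}\right) = - 13 \left(38 - \frac{11}{8}\right) = \left(-13\right) \frac{293}{8} = - \frac{3809}{8}$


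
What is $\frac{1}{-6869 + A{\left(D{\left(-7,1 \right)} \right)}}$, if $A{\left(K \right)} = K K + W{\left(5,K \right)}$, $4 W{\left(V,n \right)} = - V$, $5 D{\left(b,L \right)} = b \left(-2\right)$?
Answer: $- \frac{100}{686241} \approx -0.00014572$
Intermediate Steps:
$D{\left(b,L \right)} = - \frac{2 b}{5}$ ($D{\left(b,L \right)} = \frac{b \left(-2\right)}{5} = \frac{\left(-2\right) b}{5} = - \frac{2 b}{5}$)
$W{\left(V,n \right)} = - \frac{V}{4}$ ($W{\left(V,n \right)} = \frac{\left(-1\right) V}{4} = - \frac{V}{4}$)
$A{\left(K \right)} = - \frac{5}{4} + K^{2}$ ($A{\left(K \right)} = K K - \frac{5}{4} = K^{2} - \frac{5}{4} = - \frac{5}{4} + K^{2}$)
$\frac{1}{-6869 + A{\left(D{\left(-7,1 \right)} \right)}} = \frac{1}{-6869 - \left(\frac{5}{4} - \left(\left(- \frac{2}{5}\right) \left(-7\right)\right)^{2}\right)} = \frac{1}{-6869 - \left(\frac{5}{4} - \left(\frac{14}{5}\right)^{2}\right)} = \frac{1}{-6869 + \left(- \frac{5}{4} + \frac{196}{25}\right)} = \frac{1}{-6869 + \frac{659}{100}} = \frac{1}{- \frac{686241}{100}} = - \frac{100}{686241}$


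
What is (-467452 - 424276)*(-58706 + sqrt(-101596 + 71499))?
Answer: 52349783968 - 891728*I*sqrt(30097) ≈ 5.235e+10 - 1.547e+8*I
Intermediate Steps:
(-467452 - 424276)*(-58706 + sqrt(-101596 + 71499)) = -891728*(-58706 + sqrt(-30097)) = -891728*(-58706 + I*sqrt(30097)) = 52349783968 - 891728*I*sqrt(30097)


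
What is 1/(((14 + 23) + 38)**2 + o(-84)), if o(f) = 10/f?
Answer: 42/236245 ≈ 0.00017778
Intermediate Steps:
1/(((14 + 23) + 38)**2 + o(-84)) = 1/(((14 + 23) + 38)**2 + 10/(-84)) = 1/((37 + 38)**2 + 10*(-1/84)) = 1/(75**2 - 5/42) = 1/(5625 - 5/42) = 1/(236245/42) = 42/236245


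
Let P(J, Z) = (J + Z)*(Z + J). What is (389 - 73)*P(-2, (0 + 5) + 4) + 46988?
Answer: 62472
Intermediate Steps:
P(J, Z) = (J + Z)² (P(J, Z) = (J + Z)*(J + Z) = (J + Z)²)
(389 - 73)*P(-2, (0 + 5) + 4) + 46988 = (389 - 73)*(-2 + ((0 + 5) + 4))² + 46988 = 316*(-2 + (5 + 4))² + 46988 = 316*(-2 + 9)² + 46988 = 316*7² + 46988 = 316*49 + 46988 = 15484 + 46988 = 62472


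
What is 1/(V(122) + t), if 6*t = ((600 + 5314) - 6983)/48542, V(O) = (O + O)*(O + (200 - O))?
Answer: 291252/14213096531 ≈ 2.0492e-5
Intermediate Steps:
V(O) = 400*O (V(O) = (2*O)*200 = 400*O)
t = -1069/291252 (t = (((600 + 5314) - 6983)/48542)/6 = ((5914 - 6983)*(1/48542))/6 = (-1069*1/48542)/6 = (⅙)*(-1069/48542) = -1069/291252 ≈ -0.0036704)
1/(V(122) + t) = 1/(400*122 - 1069/291252) = 1/(48800 - 1069/291252) = 1/(14213096531/291252) = 291252/14213096531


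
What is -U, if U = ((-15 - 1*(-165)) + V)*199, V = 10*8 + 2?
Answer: -46168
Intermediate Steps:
V = 82 (V = 80 + 2 = 82)
U = 46168 (U = ((-15 - 1*(-165)) + 82)*199 = ((-15 + 165) + 82)*199 = (150 + 82)*199 = 232*199 = 46168)
-U = -1*46168 = -46168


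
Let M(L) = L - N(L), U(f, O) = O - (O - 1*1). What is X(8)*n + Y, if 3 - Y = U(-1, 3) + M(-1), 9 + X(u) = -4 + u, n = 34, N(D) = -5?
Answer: -172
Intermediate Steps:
X(u) = -13 + u (X(u) = -9 + (-4 + u) = -13 + u)
U(f, O) = 1 (U(f, O) = O - (O - 1) = O - (-1 + O) = O + (1 - O) = 1)
M(L) = 5 + L (M(L) = L - 1*(-5) = L + 5 = 5 + L)
Y = -2 (Y = 3 - (1 + (5 - 1)) = 3 - (1 + 4) = 3 - 1*5 = 3 - 5 = -2)
X(8)*n + Y = (-13 + 8)*34 - 2 = -5*34 - 2 = -170 - 2 = -172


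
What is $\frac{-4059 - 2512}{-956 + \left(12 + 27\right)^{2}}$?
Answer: $- \frac{6571}{565} \approx -11.63$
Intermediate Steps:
$\frac{-4059 - 2512}{-956 + \left(12 + 27\right)^{2}} = - \frac{6571}{-956 + 39^{2}} = - \frac{6571}{-956 + 1521} = - \frac{6571}{565}$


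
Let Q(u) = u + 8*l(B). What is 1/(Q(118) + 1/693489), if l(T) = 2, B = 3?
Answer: 693489/92927527 ≈ 0.0074627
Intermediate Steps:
Q(u) = 16 + u (Q(u) = u + 8*2 = u + 16 = 16 + u)
1/(Q(118) + 1/693489) = 1/((16 + 118) + 1/693489) = 1/(134 + 1/693489) = 1/(92927527/693489) = 693489/92927527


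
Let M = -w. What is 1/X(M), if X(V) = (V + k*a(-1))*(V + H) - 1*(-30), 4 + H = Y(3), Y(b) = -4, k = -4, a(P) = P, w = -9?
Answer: 1/43 ≈ 0.023256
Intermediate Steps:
H = -8 (H = -4 - 4 = -8)
M = 9 (M = -1*(-9) = 9)
X(V) = 30 + (-8 + V)*(4 + V) (X(V) = (V - 4*(-1))*(V - 8) - 1*(-30) = (V + 4)*(-8 + V) + 30 = (4 + V)*(-8 + V) + 30 = (-8 + V)*(4 + V) + 30 = 30 + (-8 + V)*(4 + V))
1/X(M) = 1/(-2 + 9**2 - 4*9) = 1/(-2 + 81 - 36) = 1/43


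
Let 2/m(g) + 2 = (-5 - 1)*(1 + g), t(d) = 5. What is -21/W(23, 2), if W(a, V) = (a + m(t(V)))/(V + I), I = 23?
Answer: -9975/436 ≈ -22.878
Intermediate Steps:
m(g) = 2/(-8 - 6*g) (m(g) = 2/(-2 + (-5 - 1)*(1 + g)) = 2/(-2 - 6*(1 + g)) = 2/(-2 + (-6 - 6*g)) = 2/(-8 - 6*g))
W(a, V) = (-1/19 + a)/(23 + V) (W(a, V) = (a - 1/(4 + 3*5))/(V + 23) = (a - 1/(4 + 15))/(23 + V) = (a - 1/19)/(23 + V) = (-1/19 + a)/(23 + V))
-21/W(23, 2) = -21*(23 + 2)/(-1/19 + 23) = -21/((436/19)/25) = -21/((1/25)*(436/19)) = -21/436/475 = -21*475/436 = -9975/436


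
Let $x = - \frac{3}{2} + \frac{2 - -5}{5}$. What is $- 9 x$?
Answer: $\frac{9}{10} \approx 0.9$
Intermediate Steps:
$x = - \frac{1}{10}$ ($x = \left(-3\right) \frac{1}{2} + \left(2 + 5\right) \frac{1}{5} = - \frac{3}{2} + 7 \cdot \frac{1}{5} = - \frac{3}{2} + \frac{7}{5} = - \frac{1}{10} \approx -0.1$)
$- 9 x = \left(-9\right) \left(- \frac{1}{10}\right) = \frac{9}{10}$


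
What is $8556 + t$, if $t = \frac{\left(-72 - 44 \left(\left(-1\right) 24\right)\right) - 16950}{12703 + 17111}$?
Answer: $\frac{42512103}{4969} \approx 8555.5$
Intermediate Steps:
$t = - \frac{2661}{4969}$ ($t = \frac{\left(-72 - -1056\right) - 16950}{29814} = \left(\left(-72 + 1056\right) - 16950\right) \frac{1}{29814} = \left(984 - 16950\right) \frac{1}{29814} = \left(-15966\right) \frac{1}{29814} = - \frac{2661}{4969} \approx -0.53552$)
$8556 + t = 8556 - \frac{2661}{4969} = \frac{42512103}{4969}$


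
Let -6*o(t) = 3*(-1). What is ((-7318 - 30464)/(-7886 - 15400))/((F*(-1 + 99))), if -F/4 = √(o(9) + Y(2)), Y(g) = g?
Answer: -6297*√10/7606760 ≈ -0.0026178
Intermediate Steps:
o(t) = ½ (o(t) = -(-1)/2 = -⅙*(-3) = ½)
F = -2*√10 (F = -4*√(½ + 2) = -2*√10 ≈ -6.3246)
((-7318 - 30464)/(-7886 - 15400))/((F*(-1 + 99))) = ((-7318 - 30464)/(-7886 - 15400))/(((-2*√10)*(-1 + 99))) = (-37782/(-23286))/((-2*√10*98)) = (-37782*(-1/23286))/((-196*√10)) = 6297*(-√10/1960)/3881 = -6297*√10/7606760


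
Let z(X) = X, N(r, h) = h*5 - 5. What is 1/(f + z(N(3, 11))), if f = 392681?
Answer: 1/392731 ≈ 2.5463e-6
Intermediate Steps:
N(r, h) = -5 + 5*h (N(r, h) = 5*h - 5 = -5 + 5*h)
1/(f + z(N(3, 11))) = 1/(392681 + (-5 + 5*11)) = 1/(392681 + (-5 + 55)) = 1/(392681 + 50) = 1/392731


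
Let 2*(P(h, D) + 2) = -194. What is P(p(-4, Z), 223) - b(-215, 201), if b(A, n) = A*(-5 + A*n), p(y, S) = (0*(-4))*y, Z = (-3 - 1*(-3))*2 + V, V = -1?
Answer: -9292399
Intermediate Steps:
Z = -1 (Z = (-3 - 1*(-3))*2 - 1 = (-3 + 3)*2 - 1 = 0*2 - 1 = 0 - 1 = -1)
p(y, S) = 0 (p(y, S) = 0*y = 0)
P(h, D) = -99 (P(h, D) = -2 + (½)*(-194) = -2 - 97 = -99)
P(p(-4, Z), 223) - b(-215, 201) = -99 - (-215)*(-5 - 215*201) = -99 - (-215)*(-5 - 43215) = -99 - (-215)*(-43220) = -99 - 1*9292300 = -99 - 9292300 = -9292399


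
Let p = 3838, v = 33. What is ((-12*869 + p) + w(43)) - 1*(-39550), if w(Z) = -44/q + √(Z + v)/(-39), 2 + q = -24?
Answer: 428502/13 - 2*√19/39 ≈ 32962.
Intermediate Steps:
q = -26 (q = -2 - 24 = -26)
w(Z) = 22/13 - √(33 + Z)/39 (w(Z) = -44/(-26) + √(Z + 33)/(-39) = -44*(-1/26) + √(33 + Z)*(-1/39) = 22/13 - √(33 + Z)/39)
((-12*869 + p) + w(43)) - 1*(-39550) = ((-12*869 + 3838) + (22/13 - √(33 + 43)/39)) - 1*(-39550) = ((-10428 + 3838) + (22/13 - 2*√19/39)) + 39550 = (-6590 + (22/13 - 2*√19/39)) + 39550 = (-85648/13 - 2*√19/39) + 39550 = 428502/13 - 2*√19/39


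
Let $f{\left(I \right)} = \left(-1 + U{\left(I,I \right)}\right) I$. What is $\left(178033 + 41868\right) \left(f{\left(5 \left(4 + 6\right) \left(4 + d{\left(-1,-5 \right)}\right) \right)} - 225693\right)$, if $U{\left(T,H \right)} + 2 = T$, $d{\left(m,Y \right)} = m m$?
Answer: $-36051229643$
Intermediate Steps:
$d{\left(m,Y \right)} = m^{2}$
$U{\left(T,H \right)} = -2 + T$
$f{\left(I \right)} = I \left(-3 + I\right)$ ($f{\left(I \right)} = \left(-1 + \left(-2 + I\right)\right) I = \left(-3 + I\right) I = I \left(-3 + I\right)$)
$\left(178033 + 41868\right) \left(f{\left(5 \left(4 + 6\right) \left(4 + d{\left(-1,-5 \right)}\right) \right)} - 225693\right) = \left(178033 + 41868\right) \left(5 \left(4 + 6\right) \left(4 + \left(-1\right)^{2}\right) \left(-3 + 5 \left(4 + 6\right) \left(4 + \left(-1\right)^{2}\right)\right) - 225693\right) = 219901 \left(5 \cdot 10 \left(4 + 1\right) \left(-3 + 5 \cdot 10 \left(4 + 1\right)\right) - 225693\right) = 219901 \left(50 \cdot 5 \left(-3 + 50 \cdot 5\right) - 225693\right) = 219901 \left(250 \left(-3 + 250\right) - 225693\right) = 219901 \left(250 \cdot 247 - 225693\right) = 219901 \left(61750 - 225693\right) = 219901 \left(-163943\right) = -36051229643$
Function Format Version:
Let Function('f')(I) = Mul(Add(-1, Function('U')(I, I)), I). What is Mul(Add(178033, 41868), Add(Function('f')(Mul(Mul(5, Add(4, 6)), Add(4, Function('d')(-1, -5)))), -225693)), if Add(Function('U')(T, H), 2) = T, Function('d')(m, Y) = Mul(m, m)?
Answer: -36051229643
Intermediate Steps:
Function('d')(m, Y) = Pow(m, 2)
Function('U')(T, H) = Add(-2, T)
Function('f')(I) = Mul(I, Add(-3, I)) (Function('f')(I) = Mul(Add(-1, Add(-2, I)), I) = Mul(Add(-3, I), I) = Mul(I, Add(-3, I)))
Mul(Add(178033, 41868), Add(Function('f')(Mul(Mul(5, Add(4, 6)), Add(4, Function('d')(-1, -5)))), -225693)) = Mul(Add(178033, 41868), Add(Mul(Mul(Mul(5, Add(4, 6)), Add(4, Pow(-1, 2))), Add(-3, Mul(Mul(5, Add(4, 6)), Add(4, Pow(-1, 2))))), -225693)) = Mul(219901, Add(Mul(Mul(Mul(5, 10), Add(4, 1)), Add(-3, Mul(Mul(5, 10), Add(4, 1)))), -225693)) = Mul(219901, Add(Mul(Mul(50, 5), Add(-3, Mul(50, 5))), -225693)) = Mul(219901, Add(Mul(250, Add(-3, 250)), -225693)) = Mul(219901, Add(Mul(250, 247), -225693)) = Mul(219901, Add(61750, -225693)) = Mul(219901, -163943) = -36051229643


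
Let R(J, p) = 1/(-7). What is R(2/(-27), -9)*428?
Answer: -428/7 ≈ -61.143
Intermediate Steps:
R(J, p) = -⅐
R(2/(-27), -9)*428 = -⅐*428 = -428/7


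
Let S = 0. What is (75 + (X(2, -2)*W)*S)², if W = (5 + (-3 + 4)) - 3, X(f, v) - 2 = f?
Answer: 5625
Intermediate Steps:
X(f, v) = 2 + f
W = 3 (W = (5 + 1) - 3 = 6 - 3 = 3)
(75 + (X(2, -2)*W)*S)² = (75 + ((2 + 2)*3)*0)² = (75 + (4*3)*0)² = (75 + 12*0)² = (75 + 0)² = 75² = 5625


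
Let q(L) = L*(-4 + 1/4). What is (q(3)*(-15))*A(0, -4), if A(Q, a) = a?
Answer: -675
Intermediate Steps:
q(L) = -15*L/4 (q(L) = L*(-4 + ¼) = L*(-15/4) = -15*L/4)
(q(3)*(-15))*A(0, -4) = (-15/4*3*(-15))*(-4) = -45/4*(-15)*(-4) = (675/4)*(-4) = -675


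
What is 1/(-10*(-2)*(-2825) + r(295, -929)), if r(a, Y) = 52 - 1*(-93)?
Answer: -1/56355 ≈ -1.7745e-5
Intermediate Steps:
r(a, Y) = 145 (r(a, Y) = 52 + 93 = 145)
1/(-10*(-2)*(-2825) + r(295, -929)) = 1/(-10*(-2)*(-2825) + 145) = 1/(20*(-2825) + 145) = 1/(-56500 + 145) = 1/(-56355) = -1/56355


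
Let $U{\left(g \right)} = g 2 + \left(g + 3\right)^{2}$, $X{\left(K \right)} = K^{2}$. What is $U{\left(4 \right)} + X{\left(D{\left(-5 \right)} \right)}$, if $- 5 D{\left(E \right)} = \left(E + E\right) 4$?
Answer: $121$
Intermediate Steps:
$D{\left(E \right)} = - \frac{8 E}{5}$ ($D{\left(E \right)} = - \frac{\left(E + E\right) 4}{5} = - \frac{2 E 4}{5} = - \frac{8 E}{5}$)
$U{\left(g \right)} = \left(3 + g\right)^{2} + 2 g$ ($U{\left(g \right)} = 2 g + \left(3 + g\right)^{2} = \left(3 + g\right)^{2} + 2 g$)
$U{\left(4 \right)} + X{\left(D{\left(-5 \right)} \right)} = \left(\left(3 + 4\right)^{2} + 2 \cdot 4\right) + \left(\left(- \frac{8}{5}\right) \left(-5\right)\right)^{2} = \left(7^{2} + 8\right) + 8^{2} = \left(49 + 8\right) + 64 = 57 + 64 = 121$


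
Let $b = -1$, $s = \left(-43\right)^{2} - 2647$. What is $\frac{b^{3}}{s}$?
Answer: $\frac{1}{798} \approx 0.0012531$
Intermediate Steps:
$s = -798$ ($s = 1849 - 2647 = -798$)
$\frac{b^{3}}{s} = \frac{\left(-1\right)^{3}}{-798} = \left(-1\right) \left(- \frac{1}{798}\right) = \frac{1}{798}$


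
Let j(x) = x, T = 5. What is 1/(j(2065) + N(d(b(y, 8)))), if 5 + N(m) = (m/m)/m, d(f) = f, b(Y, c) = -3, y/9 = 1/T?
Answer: 3/6179 ≈ 0.00048552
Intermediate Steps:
y = 9/5 (y = 9*(1/5) = 9/5 ≈ 1.8000)
N(m) = -5 + 1/m (N(m) = -5 + (m/m)/m = -5 + 1/m)
1/(j(2065) + N(d(b(y, 8)))) = 1/(2065 + (-5 + 1/(-3))) = 1/(2065 + (-5 - 1/3)) = 1/(2065 - 16/3) = 1/(6179/3) = 3/6179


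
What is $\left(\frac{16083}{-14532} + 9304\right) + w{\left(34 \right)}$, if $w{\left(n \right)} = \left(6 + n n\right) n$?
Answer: $\frac{236439967}{4844} \approx 48811.0$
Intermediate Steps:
$w{\left(n \right)} = n \left(6 + n^{2}\right)$ ($w{\left(n \right)} = \left(6 + n^{2}\right) n = n \left(6 + n^{2}\right)$)
$\left(\frac{16083}{-14532} + 9304\right) + w{\left(34 \right)} = \left(\frac{16083}{-14532} + 9304\right) + 34 \left(6 + 34^{2}\right) = \left(16083 \left(- \frac{1}{14532}\right) + 9304\right) + 34 \left(6 + 1156\right) = \left(- \frac{5361}{4844} + 9304\right) + 34 \cdot 1162 = \frac{45063215}{4844} + 39508 = \frac{236439967}{4844}$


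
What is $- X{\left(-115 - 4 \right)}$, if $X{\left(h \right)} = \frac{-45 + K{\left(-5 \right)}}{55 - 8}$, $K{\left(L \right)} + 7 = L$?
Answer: $\frac{57}{47} \approx 1.2128$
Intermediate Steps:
$K{\left(L \right)} = -7 + L$
$X{\left(h \right)} = - \frac{57}{47}$ ($X{\left(h \right)} = \frac{-45 - 12}{55 - 8} = \frac{-45 - 12}{47} = \left(-57\right) \frac{1}{47} = - \frac{57}{47}$)
$- X{\left(-115 - 4 \right)} = \left(-1\right) \left(- \frac{57}{47}\right) = \frac{57}{47}$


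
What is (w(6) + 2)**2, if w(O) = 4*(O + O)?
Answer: 2500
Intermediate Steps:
w(O) = 8*O (w(O) = 4*(2*O) = 8*O)
(w(6) + 2)**2 = (8*6 + 2)**2 = (48 + 2)**2 = 50**2 = 2500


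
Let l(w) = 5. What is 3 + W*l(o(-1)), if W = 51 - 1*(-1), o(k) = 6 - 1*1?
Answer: 263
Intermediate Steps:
o(k) = 5 (o(k) = 6 - 1 = 5)
W = 52 (W = 51 + 1 = 52)
3 + W*l(o(-1)) = 3 + 52*5 = 3 + 260 = 263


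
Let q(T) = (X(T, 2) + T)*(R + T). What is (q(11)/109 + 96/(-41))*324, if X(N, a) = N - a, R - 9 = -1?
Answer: 1657584/4469 ≈ 370.91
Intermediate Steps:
R = 8 (R = 9 - 1 = 8)
q(T) = (-2 + 2*T)*(8 + T) (q(T) = ((T - 1*2) + T)*(8 + T) = ((T - 2) + T)*(8 + T) = ((-2 + T) + T)*(8 + T) = (-2 + 2*T)*(8 + T))
(q(11)/109 + 96/(-41))*324 = ((-16 + 2*11² + 14*11)/109 + 96/(-41))*324 = ((-16 + 2*121 + 154)*(1/109) + 96*(-1/41))*324 = ((-16 + 242 + 154)*(1/109) - 96/41)*324 = (380*(1/109) - 96/41)*324 = (380/109 - 96/41)*324 = (5116/4469)*324 = 1657584/4469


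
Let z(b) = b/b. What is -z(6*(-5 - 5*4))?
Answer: -1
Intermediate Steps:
z(b) = 1
-z(6*(-5 - 5*4)) = -1*1 = -1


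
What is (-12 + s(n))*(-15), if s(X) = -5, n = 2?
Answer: 255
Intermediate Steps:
(-12 + s(n))*(-15) = (-12 - 5)*(-15) = -17*(-15) = 255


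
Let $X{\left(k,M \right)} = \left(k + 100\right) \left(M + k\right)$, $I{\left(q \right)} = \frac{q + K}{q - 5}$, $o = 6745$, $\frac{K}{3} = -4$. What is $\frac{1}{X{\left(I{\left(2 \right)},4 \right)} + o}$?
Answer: $\frac{9}{67525} \approx 0.00013328$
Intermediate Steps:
$K = -12$ ($K = 3 \left(-4\right) = -12$)
$I{\left(q \right)} = \frac{-12 + q}{-5 + q}$ ($I{\left(q \right)} = \frac{q - 12}{q - 5} = \frac{-12 + q}{-5 + q}$)
$X{\left(k,M \right)} = \left(100 + k\right) \left(M + k\right)$
$\frac{1}{X{\left(I{\left(2 \right)},4 \right)} + o} = \frac{1}{\left(\left(\frac{-12 + 2}{-5 + 2}\right)^{2} + 100 \cdot 4 + 100 \frac{-12 + 2}{-5 + 2} + 4 \frac{-12 + 2}{-5 + 2}\right) + 6745} = \frac{1}{\left(\left(\frac{1}{-3} \left(-10\right)\right)^{2} + 400 + 100 \frac{1}{-3} \left(-10\right) + 4 \frac{1}{-3} \left(-10\right)\right) + 6745} = \frac{1}{\left(\left(\left(- \frac{1}{3}\right) \left(-10\right)\right)^{2} + 400 + 100 \left(\left(- \frac{1}{3}\right) \left(-10\right)\right) + 4 \left(\left(- \frac{1}{3}\right) \left(-10\right)\right)\right) + 6745} = \frac{1}{\left(\left(\frac{10}{3}\right)^{2} + 400 + 100 \cdot \frac{10}{3} + 4 \cdot \frac{10}{3}\right) + 6745} = \frac{1}{\left(\frac{100}{9} + 400 + \frac{1000}{3} + \frac{40}{3}\right) + 6745} = \frac{1}{\frac{6820}{9} + 6745} = \frac{1}{\frac{67525}{9}} = \frac{9}{67525}$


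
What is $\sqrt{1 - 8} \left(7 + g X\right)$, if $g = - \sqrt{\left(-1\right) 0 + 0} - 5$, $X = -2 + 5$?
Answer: $- 8 i \sqrt{7} \approx - 21.166 i$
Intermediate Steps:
$X = 3$
$g = -5$ ($g = - \sqrt{0 + 0} - 5 = - \sqrt{0} - 5 = \left(-1\right) 0 - 5 = 0 - 5 = -5$)
$\sqrt{1 - 8} \left(7 + g X\right) = \sqrt{1 - 8} \left(7 - 15\right) = \sqrt{-7} \left(7 - 15\right) = i \sqrt{7} \left(-8\right) = - 8 i \sqrt{7}$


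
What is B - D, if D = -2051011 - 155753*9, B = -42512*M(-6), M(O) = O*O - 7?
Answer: 2219940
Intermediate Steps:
M(O) = -7 + O² (M(O) = O² - 7 = -7 + O²)
B = -1232848 (B = -42512*(-7 + (-6)²) = -42512*(-7 + 36) = -42512*29 = -1232848)
D = -3452788 (D = -2051011 - 1*1401777 = -2051011 - 1401777 = -3452788)
B - D = -1232848 - 1*(-3452788) = -1232848 + 3452788 = 2219940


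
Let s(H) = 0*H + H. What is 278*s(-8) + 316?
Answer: -1908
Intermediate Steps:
s(H) = H (s(H) = 0 + H = H)
278*s(-8) + 316 = 278*(-8) + 316 = -2224 + 316 = -1908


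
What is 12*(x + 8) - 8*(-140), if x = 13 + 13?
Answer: 1528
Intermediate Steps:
x = 26
12*(x + 8) - 8*(-140) = 12*(26 + 8) - 8*(-140) = 12*34 - 1*(-1120) = 408 + 1120 = 1528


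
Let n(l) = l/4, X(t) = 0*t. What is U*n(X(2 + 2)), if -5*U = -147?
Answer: 0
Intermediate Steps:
U = 147/5 (U = -⅕*(-147) = 147/5 ≈ 29.400)
X(t) = 0
n(l) = l/4 (n(l) = l*(¼) = l/4)
U*n(X(2 + 2)) = 147*((¼)*0)/5 = (147/5)*0 = 0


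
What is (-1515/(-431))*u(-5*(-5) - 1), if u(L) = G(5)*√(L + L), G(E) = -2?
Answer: -12120*√3/431 ≈ -48.706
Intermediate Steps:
u(L) = -2*√2*√L (u(L) = -2*√(L + L) = -2*√2*√L)
(-1515/(-431))*u(-5*(-5) - 1) = (-1515/(-431))*(-2*√2*√(-5*(-5) - 1)) = (-1515*(-1/431))*(-2*√2*√(25 - 1)) = 1515*(-2*√2*√24)/431 = 1515*(-2*√2*2*√6)/431 = 1515*(-8*√3)/431 = -12120*√3/431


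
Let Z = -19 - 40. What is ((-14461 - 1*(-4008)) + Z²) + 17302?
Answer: 10330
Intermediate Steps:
Z = -59
((-14461 - 1*(-4008)) + Z²) + 17302 = ((-14461 - 1*(-4008)) + (-59)²) + 17302 = ((-14461 + 4008) + 3481) + 17302 = (-10453 + 3481) + 17302 = -6972 + 17302 = 10330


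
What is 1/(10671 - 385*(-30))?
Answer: 1/22221 ≈ 4.5002e-5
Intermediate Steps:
1/(10671 - 385*(-30)) = 1/(10671 + 11550) = 1/22221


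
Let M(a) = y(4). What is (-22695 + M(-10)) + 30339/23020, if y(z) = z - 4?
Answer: -522408561/23020 ≈ -22694.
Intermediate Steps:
y(z) = -4 + z
M(a) = 0 (M(a) = -4 + 4 = 0)
(-22695 + M(-10)) + 30339/23020 = (-22695 + 0) + 30339/23020 = -22695 + 30339*(1/23020) = -22695 + 30339/23020 = -522408561/23020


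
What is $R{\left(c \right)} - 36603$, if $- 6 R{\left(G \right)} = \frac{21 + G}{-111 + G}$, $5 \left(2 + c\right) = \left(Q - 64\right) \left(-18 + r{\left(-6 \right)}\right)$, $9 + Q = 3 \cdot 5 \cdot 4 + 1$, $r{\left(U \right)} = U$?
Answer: $- \frac{60833803}{1662} \approx -36603.0$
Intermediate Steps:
$Q = 52$ ($Q = -9 + \left(3 \cdot 5 \cdot 4 + 1\right) = -9 + \left(15 \cdot 4 + 1\right) = -9 + \left(60 + 1\right) = -9 + 61 = 52$)
$c = \frac{278}{5}$ ($c = -2 + \frac{\left(52 - 64\right) \left(-18 - 6\right)}{5} = -2 + \frac{\left(-12\right) \left(-24\right)}{5} = -2 + \frac{1}{5} \cdot 288 = -2 + \frac{288}{5} = \frac{278}{5} \approx 55.6$)
$R{\left(G \right)} = - \frac{21 + G}{6 \left(-111 + G\right)}$ ($R{\left(G \right)} = - \frac{\left(21 + G\right) \frac{1}{-111 + G}}{6} = - \frac{\frac{1}{-111 + G} \left(21 + G\right)}{6} = - \frac{21 + G}{6 \left(-111 + G\right)}$)
$R{\left(c \right)} - 36603 = \frac{-21 - \frac{278}{5}}{6 \left(-111 + \frac{278}{5}\right)} - 36603 = \frac{-21 - \frac{278}{5}}{6 \left(- \frac{277}{5}\right)} - 36603 = \frac{1}{6} \left(- \frac{5}{277}\right) \left(- \frac{383}{5}\right) - 36603 = \frac{383}{1662} - 36603 = - \frac{60833803}{1662}$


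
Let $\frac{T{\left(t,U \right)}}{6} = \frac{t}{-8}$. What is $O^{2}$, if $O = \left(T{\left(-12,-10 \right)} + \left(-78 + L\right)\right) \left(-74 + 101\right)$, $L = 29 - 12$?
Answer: $1971216$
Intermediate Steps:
$L = 17$
$T{\left(t,U \right)} = - \frac{3 t}{4}$ ($T{\left(t,U \right)} = 6 \frac{t}{-8} = 6 t \left(- \frac{1}{8}\right) = 6 \left(- \frac{t}{8}\right) = - \frac{3 t}{4}$)
$O = -1404$ ($O = \left(\left(- \frac{3}{4}\right) \left(-12\right) + \left(-78 + 17\right)\right) \left(-74 + 101\right) = \left(9 - 61\right) 27 = \left(-52\right) 27 = -1404$)
$O^{2} = \left(-1404\right)^{2} = 1971216$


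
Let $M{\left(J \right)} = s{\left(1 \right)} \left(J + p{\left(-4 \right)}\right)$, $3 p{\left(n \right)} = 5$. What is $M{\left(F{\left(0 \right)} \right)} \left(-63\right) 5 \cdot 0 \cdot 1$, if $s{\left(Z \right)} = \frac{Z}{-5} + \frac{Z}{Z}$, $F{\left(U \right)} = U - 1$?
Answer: $0$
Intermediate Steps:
$p{\left(n \right)} = \frac{5}{3}$ ($p{\left(n \right)} = \frac{1}{3} \cdot 5 = \frac{5}{3}$)
$F{\left(U \right)} = -1 + U$ ($F{\left(U \right)} = U - 1 = -1 + U$)
$s{\left(Z \right)} = 1 - \frac{Z}{5}$ ($s{\left(Z \right)} = Z \left(- \frac{1}{5}\right) + 1 = - \frac{Z}{5} + 1 = 1 - \frac{Z}{5}$)
$M{\left(J \right)} = \frac{4}{3} + \frac{4 J}{5}$ ($M{\left(J \right)} = \left(1 - \frac{1}{5}\right) \left(J + \frac{5}{3}\right) = \left(1 - \frac{1}{5}\right) \left(\frac{5}{3} + J\right) = \frac{4 \left(\frac{5}{3} + J\right)}{5} = \frac{4}{3} + \frac{4 J}{5}$)
$M{\left(F{\left(0 \right)} \right)} \left(-63\right) 5 \cdot 0 \cdot 1 = \left(\frac{4}{3} + \frac{4 \left(-1 + 0\right)}{5}\right) \left(-63\right) 5 \cdot 0 \cdot 1 = \left(\frac{4}{3} + \frac{4}{5} \left(-1\right)\right) \left(-63\right) 0 \cdot 1 = \left(\frac{4}{3} - \frac{4}{5}\right) \left(-63\right) 0 = \frac{8}{15} \left(-63\right) 0 = \left(- \frac{168}{5}\right) 0 = 0$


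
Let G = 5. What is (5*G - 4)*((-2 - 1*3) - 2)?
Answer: -147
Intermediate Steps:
(5*G - 4)*((-2 - 1*3) - 2) = (5*5 - 4)*((-2 - 1*3) - 2) = (25 - 4)*((-2 - 3) - 2) = 21*(-5 - 2) = 21*(-7) = -147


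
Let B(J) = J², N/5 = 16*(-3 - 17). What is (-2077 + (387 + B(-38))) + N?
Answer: -1846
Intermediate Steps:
N = -1600 (N = 5*(16*(-3 - 17)) = 5*(16*(-20)) = 5*(-320) = -1600)
(-2077 + (387 + B(-38))) + N = (-2077 + (387 + (-38)²)) - 1600 = (-2077 + (387 + 1444)) - 1600 = (-2077 + 1831) - 1600 = -246 - 1600 = -1846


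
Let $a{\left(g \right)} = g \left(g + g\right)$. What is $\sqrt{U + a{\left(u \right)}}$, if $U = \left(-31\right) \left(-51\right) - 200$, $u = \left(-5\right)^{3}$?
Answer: $\sqrt{32631} \approx 180.64$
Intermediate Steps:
$u = -125$
$U = 1381$ ($U = 1581 - 200 = 1381$)
$a{\left(g \right)} = 2 g^{2}$ ($a{\left(g \right)} = g 2 g = 2 g^{2}$)
$\sqrt{U + a{\left(u \right)}} = \sqrt{1381 + 2 \left(-125\right)^{2}} = \sqrt{1381 + 2 \cdot 15625} = \sqrt{1381 + 31250} = \sqrt{32631}$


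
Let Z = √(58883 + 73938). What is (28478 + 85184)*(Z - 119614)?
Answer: -13595566468 + 113662*√132821 ≈ -1.3554e+10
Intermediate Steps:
Z = √132821 ≈ 364.45
(28478 + 85184)*(Z - 119614) = (28478 + 85184)*(√132821 - 119614) = 113662*(-119614 + √132821) = -13595566468 + 113662*√132821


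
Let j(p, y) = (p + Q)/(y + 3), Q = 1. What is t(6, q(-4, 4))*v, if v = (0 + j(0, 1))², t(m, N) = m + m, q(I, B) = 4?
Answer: ¾ ≈ 0.75000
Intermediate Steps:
t(m, N) = 2*m
j(p, y) = (1 + p)/(3 + y) (j(p, y) = (p + 1)/(y + 3) = (1 + p)/(3 + y))
v = 1/16 (v = (0 + (1 + 0)/(3 + 1))² = (0 + 1/4)² = (0 + (¼)*1)² = (0 + ¼)² = (¼)² = 1/16 ≈ 0.062500)
t(6, q(-4, 4))*v = (2*6)*(1/16) = 12*(1/16) = ¾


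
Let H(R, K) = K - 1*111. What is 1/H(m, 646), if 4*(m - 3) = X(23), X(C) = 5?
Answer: 1/535 ≈ 0.0018692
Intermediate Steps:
m = 17/4 (m = 3 + (1/4)*5 = 3 + 5/4 = 17/4 ≈ 4.2500)
H(R, K) = -111 + K (H(R, K) = K - 111 = -111 + K)
1/H(m, 646) = 1/(-111 + 646) = 1/535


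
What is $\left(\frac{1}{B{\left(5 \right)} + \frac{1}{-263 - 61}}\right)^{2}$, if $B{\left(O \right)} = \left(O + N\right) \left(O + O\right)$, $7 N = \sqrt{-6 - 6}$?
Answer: $\frac{5143824}{\left(113393 + 6480 i \sqrt{3}\right)^{2}} \approx 0.00038848 - 7.7665 \cdot 10^{-5} i$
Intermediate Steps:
$N = \frac{2 i \sqrt{3}}{7}$ ($N = \frac{\sqrt{-6 - 6}}{7} = \frac{\sqrt{-12}}{7} = \frac{2 i \sqrt{3}}{7} \approx 0.49487 i$)
$B{\left(O \right)} = 2 O \left(O + \frac{2 i \sqrt{3}}{7}\right)$ ($B{\left(O \right)} = \left(O + \frac{2 i \sqrt{3}}{7}\right) \left(O + O\right) = \left(O + \frac{2 i \sqrt{3}}{7}\right) 2 O = 2 O \left(O + \frac{2 i \sqrt{3}}{7}\right)$)
$\left(\frac{1}{B{\left(5 \right)} + \frac{1}{-263 - 61}}\right)^{2} = \left(\frac{1}{\frac{2}{7} \cdot 5 \left(7 \cdot 5 + 2 i \sqrt{3}\right) + \frac{1}{-263 - 61}}\right)^{2} = \left(\frac{1}{\frac{2}{7} \cdot 5 \left(35 + 2 i \sqrt{3}\right) + \frac{1}{-324}}\right)^{2} = \left(\frac{1}{\left(50 + \frac{20 i \sqrt{3}}{7}\right) - \frac{1}{324}}\right)^{2} = \left(\frac{1}{\frac{16199}{324} + \frac{20 i \sqrt{3}}{7}}\right)^{2} = \frac{1}{\left(\frac{16199}{324} + \frac{20 i \sqrt{3}}{7}\right)^{2}}$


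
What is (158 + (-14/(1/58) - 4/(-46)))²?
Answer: 226201600/529 ≈ 4.2760e+5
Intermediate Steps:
(158 + (-14/(1/58) - 4/(-46)))² = (158 + (-14/1/58 - 4*(-1/46)))² = (158 + (-14*58 + 2/23))² = (158 + (-812 + 2/23))² = (158 - 18674/23)² = (-15040/23)² = 226201600/529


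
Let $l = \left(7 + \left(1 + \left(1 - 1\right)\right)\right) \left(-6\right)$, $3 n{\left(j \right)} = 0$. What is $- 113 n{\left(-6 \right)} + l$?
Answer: $-48$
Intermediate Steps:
$n{\left(j \right)} = 0$ ($n{\left(j \right)} = \frac{1}{3} \cdot 0 = 0$)
$l = -48$ ($l = \left(7 + \left(1 + 0\right)\right) \left(-6\right) = \left(7 + 1\right) \left(-6\right) = 8 \left(-6\right) = -48$)
$- 113 n{\left(-6 \right)} + l = \left(-113\right) 0 - 48 = 0 - 48 = -48$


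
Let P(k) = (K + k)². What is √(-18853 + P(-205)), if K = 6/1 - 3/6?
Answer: √83789/2 ≈ 144.73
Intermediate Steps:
K = 11/2 (K = 6*1 - 3*⅙ = 6 - ½ = 11/2 ≈ 5.5000)
P(k) = (11/2 + k)²
√(-18853 + P(-205)) = √(-18853 + (11 + 2*(-205))²/4) = √(-18853 + (11 - 410)²/4) = √(-18853 + (¼)*(-399)²) = √(-18853 + (¼)*159201) = √(-18853 + 159201/4) = √(83789/4) = √83789/2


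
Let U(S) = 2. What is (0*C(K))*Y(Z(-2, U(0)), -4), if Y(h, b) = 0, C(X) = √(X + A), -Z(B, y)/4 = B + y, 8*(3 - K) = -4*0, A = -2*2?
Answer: 0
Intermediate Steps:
A = -4
K = 3 (K = 3 - (-1)*0/2 = 3 - ⅛*0 = 3 + 0 = 3)
Z(B, y) = -4*B - 4*y (Z(B, y) = -4*(B + y) = -4*B - 4*y)
C(X) = √(-4 + X) (C(X) = √(X - 4) = √(-4 + X))
(0*C(K))*Y(Z(-2, U(0)), -4) = (0*√(-4 + 3))*0 = (0*√(-1))*0 = (0*I)*0 = 0*0 = 0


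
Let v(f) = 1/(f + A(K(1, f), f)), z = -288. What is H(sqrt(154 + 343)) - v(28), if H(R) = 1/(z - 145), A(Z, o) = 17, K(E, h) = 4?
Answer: -478/19485 ≈ -0.024532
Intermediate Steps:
v(f) = 1/(17 + f) (v(f) = 1/(f + 17) = 1/(17 + f))
H(R) = -1/433 (H(R) = 1/(-288 - 145) = 1/(-433) = -1/433)
H(sqrt(154 + 343)) - v(28) = -1/433 - 1/(17 + 28) = -1/433 - 1/45 = -478/19485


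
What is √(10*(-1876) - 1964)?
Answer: 2*I*√5181 ≈ 143.96*I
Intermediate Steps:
√(10*(-1876) - 1964) = √(-18760 - 1964) = √(-20724) = 2*I*√5181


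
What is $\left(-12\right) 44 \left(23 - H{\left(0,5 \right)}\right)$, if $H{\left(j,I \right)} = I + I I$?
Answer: $3696$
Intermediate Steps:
$H{\left(j,I \right)} = I + I^{2}$
$\left(-12\right) 44 \left(23 - H{\left(0,5 \right)}\right) = \left(-12\right) 44 \left(23 - 5 \left(1 + 5\right)\right) = - 528 \left(23 - 5 \cdot 6\right) = - 528 \left(23 - 30\right) = \left(-528\right) \left(-7\right) = 3696$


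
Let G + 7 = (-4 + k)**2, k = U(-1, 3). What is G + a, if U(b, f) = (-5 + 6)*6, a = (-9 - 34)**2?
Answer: 1846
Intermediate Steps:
a = 1849 (a = (-43)**2 = 1849)
U(b, f) = 6 (U(b, f) = 1*6 = 6)
k = 6
G = -3 (G = -7 + (-4 + 6)**2 = -7 + 2**2 = -7 + 4 = -3)
G + a = -3 + 1849 = 1846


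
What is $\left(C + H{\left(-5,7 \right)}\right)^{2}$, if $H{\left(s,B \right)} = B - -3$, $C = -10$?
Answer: $0$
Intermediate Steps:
$H{\left(s,B \right)} = 3 + B$ ($H{\left(s,B \right)} = B + 3 = 3 + B$)
$\left(C + H{\left(-5,7 \right)}\right)^{2} = \left(-10 + \left(3 + 7\right)\right)^{2} = \left(-10 + 10\right)^{2} = 0^{2} = 0$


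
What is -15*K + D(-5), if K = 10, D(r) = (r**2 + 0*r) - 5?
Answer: -130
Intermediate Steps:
D(r) = -5 + r**2 (D(r) = (r**2 + 0) - 5 = r**2 - 5 = -5 + r**2)
-15*K + D(-5) = -15*10 + (-5 + (-5)**2) = -150 + (-5 + 25) = -150 + 20 = -130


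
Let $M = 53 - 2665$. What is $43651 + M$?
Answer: $41039$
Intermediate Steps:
$M = -2612$ ($M = 53 - 2665 = -2612$)
$43651 + M = 43651 - 2612 = 41039$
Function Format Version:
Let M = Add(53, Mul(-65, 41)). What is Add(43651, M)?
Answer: 41039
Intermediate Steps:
M = -2612 (M = Add(53, -2665) = -2612)
Add(43651, M) = Add(43651, -2612) = 41039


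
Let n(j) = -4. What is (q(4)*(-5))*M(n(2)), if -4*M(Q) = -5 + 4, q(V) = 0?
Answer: 0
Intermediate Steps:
M(Q) = 1/4 (M(Q) = -(-5 + 4)/4 = -1/4*(-1) = 1/4)
(q(4)*(-5))*M(n(2)) = (0*(-5))*(1/4) = 0*(1/4) = 0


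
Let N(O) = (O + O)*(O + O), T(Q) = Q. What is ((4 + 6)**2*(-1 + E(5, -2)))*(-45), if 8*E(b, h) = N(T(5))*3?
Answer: -164250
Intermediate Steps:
N(O) = 4*O**2 (N(O) = (2*O)*(2*O) = 4*O**2)
E(b, h) = 75/2 (E(b, h) = ((4*5**2)*3)/8 = ((4*25)*3)/8 = (100*3)/8 = (1/8)*300 = 75/2)
((4 + 6)**2*(-1 + E(5, -2)))*(-45) = ((4 + 6)**2*(-1 + 75/2))*(-45) = (10**2*(73/2))*(-45) = (100*(73/2))*(-45) = 3650*(-45) = -164250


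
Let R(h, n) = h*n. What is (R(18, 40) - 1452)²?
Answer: 535824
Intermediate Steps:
(R(18, 40) - 1452)² = (18*40 - 1452)² = (720 - 1452)² = (-732)² = 535824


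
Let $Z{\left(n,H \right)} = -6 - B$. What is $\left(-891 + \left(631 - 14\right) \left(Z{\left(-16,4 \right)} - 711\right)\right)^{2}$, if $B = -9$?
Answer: $191604926529$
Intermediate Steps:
$Z{\left(n,H \right)} = 3$ ($Z{\left(n,H \right)} = -6 - -9 = -6 + 9 = 3$)
$\left(-891 + \left(631 - 14\right) \left(Z{\left(-16,4 \right)} - 711\right)\right)^{2} = \left(-891 + \left(631 - 14\right) \left(3 - 711\right)\right)^{2} = \left(-891 + \left(631 - 14\right) \left(-708\right)\right)^{2} = \left(-891 + 617 \left(-708\right)\right)^{2} = \left(-891 - 436836\right)^{2} = \left(-437727\right)^{2} = 191604926529$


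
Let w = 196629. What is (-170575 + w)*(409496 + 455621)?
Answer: 22539758318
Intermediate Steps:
(-170575 + w)*(409496 + 455621) = (-170575 + 196629)*(409496 + 455621) = 26054*865117 = 22539758318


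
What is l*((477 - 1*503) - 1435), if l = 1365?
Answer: -1994265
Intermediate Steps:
l*((477 - 1*503) - 1435) = 1365*((477 - 1*503) - 1435) = 1365*((477 - 503) - 1435) = 1365*(-26 - 1435) = 1365*(-1461) = -1994265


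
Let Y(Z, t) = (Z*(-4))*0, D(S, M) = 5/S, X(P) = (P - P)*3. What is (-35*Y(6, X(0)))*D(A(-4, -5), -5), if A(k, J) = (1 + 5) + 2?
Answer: 0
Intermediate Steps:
A(k, J) = 8 (A(k, J) = 6 + 2 = 8)
X(P) = 0 (X(P) = 0*3 = 0)
Y(Z, t) = 0 (Y(Z, t) = -4*Z*0 = 0)
(-35*Y(6, X(0)))*D(A(-4, -5), -5) = (-35*0)*(5/8) = 0*(5*(1/8)) = 0*(5/8) = 0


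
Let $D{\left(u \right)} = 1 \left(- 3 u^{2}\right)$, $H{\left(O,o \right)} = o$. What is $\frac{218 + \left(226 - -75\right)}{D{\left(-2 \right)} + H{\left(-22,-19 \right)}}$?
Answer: $- \frac{519}{31} \approx -16.742$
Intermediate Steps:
$D{\left(u \right)} = - 3 u^{2}$
$\frac{218 + \left(226 - -75\right)}{D{\left(-2 \right)} + H{\left(-22,-19 \right)}} = \frac{218 + \left(226 - -75\right)}{- 3 \left(-2\right)^{2} - 19} = \frac{218 + \left(226 + 75\right)}{\left(-3\right) 4 - 19} = \frac{218 + 301}{-12 - 19} = \frac{519}{-31} = 519 \left(- \frac{1}{31}\right) = - \frac{519}{31}$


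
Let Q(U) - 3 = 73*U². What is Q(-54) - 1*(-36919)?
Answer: 249790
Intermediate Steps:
Q(U) = 3 + 73*U²
Q(-54) - 1*(-36919) = (3 + 73*(-54)²) - 1*(-36919) = (3 + 73*2916) + 36919 = (3 + 212868) + 36919 = 212871 + 36919 = 249790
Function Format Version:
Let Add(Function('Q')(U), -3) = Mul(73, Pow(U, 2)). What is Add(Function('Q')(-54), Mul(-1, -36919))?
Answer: 249790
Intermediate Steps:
Function('Q')(U) = Add(3, Mul(73, Pow(U, 2)))
Add(Function('Q')(-54), Mul(-1, -36919)) = Add(Add(3, Mul(73, Pow(-54, 2))), Mul(-1, -36919)) = Add(Add(3, Mul(73, 2916)), 36919) = Add(Add(3, 212868), 36919) = Add(212871, 36919) = 249790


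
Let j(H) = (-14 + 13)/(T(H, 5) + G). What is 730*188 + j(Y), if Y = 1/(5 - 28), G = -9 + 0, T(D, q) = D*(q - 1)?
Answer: 28957663/211 ≈ 1.3724e+5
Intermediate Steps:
T(D, q) = D*(-1 + q)
G = -9
Y = -1/23 (Y = 1/(-23) = -1/23 ≈ -0.043478)
j(H) = -1/(-9 + 4*H) (j(H) = (-14 + 13)/(H*(-1 + 5) - 9) = -1/(H*4 - 9) = -1/(4*H - 9) = -1/(-9 + 4*H))
730*188 + j(Y) = 730*188 - 1/(-9 + 4*(-1/23)) = 137240 - 1/(-9 - 4/23) = 137240 - 1/(-211/23) = 137240 - 1*(-23/211) = 137240 + 23/211 = 28957663/211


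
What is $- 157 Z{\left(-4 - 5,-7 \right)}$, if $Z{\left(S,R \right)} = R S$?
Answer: $-9891$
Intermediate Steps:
$- 157 Z{\left(-4 - 5,-7 \right)} = - 157 \left(- 7 \left(-4 - 5\right)\right) = - 157 \left(\left(-7\right) \left(-9\right)\right) = \left(-157\right) 63 = -9891$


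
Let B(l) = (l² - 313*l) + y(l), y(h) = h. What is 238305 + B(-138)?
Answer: 300405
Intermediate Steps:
B(l) = l² - 312*l (B(l) = (l² - 313*l) + l = l² - 312*l)
238305 + B(-138) = 238305 - 138*(-312 - 138) = 238305 - 138*(-450) = 238305 + 62100 = 300405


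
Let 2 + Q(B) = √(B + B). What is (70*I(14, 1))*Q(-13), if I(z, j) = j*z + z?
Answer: -3920 + 1960*I*√26 ≈ -3920.0 + 9994.1*I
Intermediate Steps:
I(z, j) = z + j*z
Q(B) = -2 + √2*√B (Q(B) = -2 + √(B + B) = -2 + √(2*B) = -2 + √2*√B)
(70*I(14, 1))*Q(-13) = (70*(14*(1 + 1)))*(-2 + √2*√(-13)) = (70*(14*2))*(-2 + √2*(I*√13)) = (70*28)*(-2 + I*√26) = 1960*(-2 + I*√26) = -3920 + 1960*I*√26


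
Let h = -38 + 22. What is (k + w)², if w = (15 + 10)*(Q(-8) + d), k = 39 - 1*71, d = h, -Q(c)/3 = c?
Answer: 28224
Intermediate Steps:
h = -16
Q(c) = -3*c
d = -16
k = -32 (k = 39 - 71 = -32)
w = 200 (w = (15 + 10)*(-3*(-8) - 16) = 25*(24 - 16) = 25*8 = 200)
(k + w)² = (-32 + 200)² = 168² = 28224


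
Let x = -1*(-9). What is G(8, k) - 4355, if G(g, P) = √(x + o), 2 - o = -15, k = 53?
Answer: -4355 + √26 ≈ -4349.9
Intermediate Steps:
x = 9
o = 17 (o = 2 - 1*(-15) = 2 + 15 = 17)
G(g, P) = √26 (G(g, P) = √(9 + 17) = √26)
G(8, k) - 4355 = √26 - 4355 = -4355 + √26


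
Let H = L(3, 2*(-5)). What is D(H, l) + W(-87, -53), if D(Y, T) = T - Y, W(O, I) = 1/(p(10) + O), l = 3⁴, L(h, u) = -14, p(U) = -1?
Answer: 8359/88 ≈ 94.989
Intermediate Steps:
H = -14
l = 81
W(O, I) = 1/(-1 + O)
D(H, l) + W(-87, -53) = (81 - 1*(-14)) + 1/(-1 - 87) = (81 + 14) + 1/(-88) = 95 - 1/88 = 8359/88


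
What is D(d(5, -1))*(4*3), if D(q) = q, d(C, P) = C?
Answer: 60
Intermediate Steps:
D(d(5, -1))*(4*3) = 5*(4*3) = 5*12 = 60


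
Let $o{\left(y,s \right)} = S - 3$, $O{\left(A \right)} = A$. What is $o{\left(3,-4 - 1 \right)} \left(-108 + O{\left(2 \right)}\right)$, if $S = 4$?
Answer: $-106$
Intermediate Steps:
$o{\left(y,s \right)} = 1$ ($o{\left(y,s \right)} = 4 - 3 = 1$)
$o{\left(3,-4 - 1 \right)} \left(-108 + O{\left(2 \right)}\right) = 1 \left(-108 + 2\right) = 1 \left(-106\right) = -106$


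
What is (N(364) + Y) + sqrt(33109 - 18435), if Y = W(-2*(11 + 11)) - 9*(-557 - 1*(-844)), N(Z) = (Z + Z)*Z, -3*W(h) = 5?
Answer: 787222/3 + sqrt(14674) ≈ 2.6253e+5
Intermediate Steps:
W(h) = -5/3 (W(h) = -1/3*5 = -5/3)
N(Z) = 2*Z**2 (N(Z) = (2*Z)*Z = 2*Z**2)
Y = -7754/3 (Y = -5/3 - 9*(-557 - 1*(-844)) = -5/3 - 9*(-557 + 844) = -5/3 - 9*287 = -5/3 - 1*2583 = -5/3 - 2583 = -7754/3 ≈ -2584.7)
(N(364) + Y) + sqrt(33109 - 18435) = (2*364**2 - 7754/3) + sqrt(33109 - 18435) = (2*132496 - 7754/3) + sqrt(14674) = (264992 - 7754/3) + sqrt(14674) = 787222/3 + sqrt(14674)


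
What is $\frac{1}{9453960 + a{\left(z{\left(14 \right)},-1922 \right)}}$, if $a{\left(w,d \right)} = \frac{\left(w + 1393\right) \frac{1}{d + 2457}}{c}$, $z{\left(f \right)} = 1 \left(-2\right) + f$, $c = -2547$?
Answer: $\frac{272529}{2576478264559} \approx 1.0578 \cdot 10^{-7}$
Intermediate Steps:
$z{\left(f \right)} = -2 + f$
$a{\left(w,d \right)} = - \frac{1393 + w}{2547 \left(2457 + d\right)}$ ($a{\left(w,d \right)} = \frac{\left(w + 1393\right) \frac{1}{d + 2457}}{-2547} = \frac{1393 + w}{2457 + d} \left(- \frac{1}{2547}\right) = - \frac{1393 + w}{2547 \left(2457 + d\right)}$)
$\frac{1}{9453960 + a{\left(z{\left(14 \right)},-1922 \right)}} = \frac{1}{9453960 + \frac{-1393 - \left(-2 + 14\right)}{2547 \left(2457 - 1922\right)}} = \frac{1}{9453960 + \frac{-1393 - 12}{2547 \cdot 535}} = \frac{1}{9453960 + \frac{1}{2547} \cdot \frac{1}{535} \left(-1393 - 12\right)} = \frac{1}{9453960 + \frac{1}{2547} \cdot \frac{1}{535} \left(-1405\right)} = \frac{1}{9453960 - \frac{281}{272529}} = \frac{1}{\frac{2576478264559}{272529}} = \frac{272529}{2576478264559}$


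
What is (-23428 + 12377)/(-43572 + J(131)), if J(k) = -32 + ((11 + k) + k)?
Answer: 11051/43331 ≈ 0.25504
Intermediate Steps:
J(k) = -21 + 2*k (J(k) = -32 + (11 + 2*k) = -21 + 2*k)
(-23428 + 12377)/(-43572 + J(131)) = (-23428 + 12377)/(-43572 + (-21 + 2*131)) = -11051/(-43572 + (-21 + 262)) = -11051/(-43572 + 241) = -11051/(-43331) = -11051*(-1/43331) = 11051/43331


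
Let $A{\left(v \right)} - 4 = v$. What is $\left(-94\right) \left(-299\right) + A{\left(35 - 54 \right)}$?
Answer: $28091$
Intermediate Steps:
$A{\left(v \right)} = 4 + v$
$\left(-94\right) \left(-299\right) + A{\left(35 - 54 \right)} = \left(-94\right) \left(-299\right) + \left(4 + \left(35 - 54\right)\right) = 28106 + \left(4 - 19\right) = 28106 - 15 = 28091$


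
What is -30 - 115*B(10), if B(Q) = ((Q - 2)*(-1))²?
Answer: -7390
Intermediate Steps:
B(Q) = (2 - Q)² (B(Q) = ((-2 + Q)*(-1))² = (2 - Q)²)
-30 - 115*B(10) = -30 - 115*(-2 + 10)² = -30 - 115*8² = -30 - 115*64 = -30 - 7360 = -7390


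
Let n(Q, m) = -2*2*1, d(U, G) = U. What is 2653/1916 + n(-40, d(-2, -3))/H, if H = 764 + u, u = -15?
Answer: 1979433/1435084 ≈ 1.3793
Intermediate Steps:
H = 749 (H = 764 - 15 = 749)
n(Q, m) = -4 (n(Q, m) = -4*1 = -4)
2653/1916 + n(-40, d(-2, -3))/H = 2653/1916 - 4/749 = 1979433/1435084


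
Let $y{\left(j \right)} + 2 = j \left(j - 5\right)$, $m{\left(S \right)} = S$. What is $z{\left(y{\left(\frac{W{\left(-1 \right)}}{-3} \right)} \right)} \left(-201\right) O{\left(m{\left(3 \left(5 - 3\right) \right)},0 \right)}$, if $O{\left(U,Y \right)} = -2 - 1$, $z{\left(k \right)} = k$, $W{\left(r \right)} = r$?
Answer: $-2144$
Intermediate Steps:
$y{\left(j \right)} = -2 + j \left(-5 + j\right)$ ($y{\left(j \right)} = -2 + j \left(j - 5\right) = -2 + j \left(-5 + j\right)$)
$O{\left(U,Y \right)} = -3$
$z{\left(y{\left(\frac{W{\left(-1 \right)}}{-3} \right)} \right)} \left(-201\right) O{\left(m{\left(3 \left(5 - 3\right) \right)},0 \right)} = \left(-2 + \left(- \frac{1}{-3}\right)^{2} - 5 \left(- \frac{1}{-3}\right)\right) \left(-201\right) \left(-3\right) = \left(-2 + \left(\left(-1\right) \left(- \frac{1}{3}\right)\right)^{2} - 5 \left(\left(-1\right) \left(- \frac{1}{3}\right)\right)\right) \left(-201\right) \left(-3\right) = \left(-2 + \left(\frac{1}{3}\right)^{2} - \frac{5}{3}\right) \left(-201\right) \left(-3\right) = \left(-2 + \frac{1}{9} - \frac{5}{3}\right) \left(-201\right) \left(-3\right) = \left(- \frac{32}{9}\right) \left(-201\right) \left(-3\right) = \frac{2144}{3} \left(-3\right) = -2144$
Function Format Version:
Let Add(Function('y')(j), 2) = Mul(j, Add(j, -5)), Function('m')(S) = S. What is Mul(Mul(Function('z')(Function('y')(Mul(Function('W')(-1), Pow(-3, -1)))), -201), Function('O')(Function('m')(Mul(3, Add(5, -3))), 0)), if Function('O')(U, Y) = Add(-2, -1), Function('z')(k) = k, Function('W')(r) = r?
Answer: -2144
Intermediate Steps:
Function('y')(j) = Add(-2, Mul(j, Add(-5, j))) (Function('y')(j) = Add(-2, Mul(j, Add(j, -5))) = Add(-2, Mul(j, Add(-5, j))))
Function('O')(U, Y) = -3
Mul(Mul(Function('z')(Function('y')(Mul(Function('W')(-1), Pow(-3, -1)))), -201), Function('O')(Function('m')(Mul(3, Add(5, -3))), 0)) = Mul(Mul(Add(-2, Pow(Mul(-1, Pow(-3, -1)), 2), Mul(-5, Mul(-1, Pow(-3, -1)))), -201), -3) = Mul(Mul(Add(-2, Pow(Mul(-1, Rational(-1, 3)), 2), Mul(-5, Mul(-1, Rational(-1, 3)))), -201), -3) = Mul(Mul(Add(-2, Pow(Rational(1, 3), 2), Mul(-5, Rational(1, 3))), -201), -3) = Mul(Mul(Add(-2, Rational(1, 9), Rational(-5, 3)), -201), -3) = Mul(Mul(Rational(-32, 9), -201), -3) = Mul(Rational(2144, 3), -3) = -2144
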